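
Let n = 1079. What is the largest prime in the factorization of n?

1079 = 13 · 83
83 is prime.
So 1079 = 13 · 83; the largest prime factor is 83.

83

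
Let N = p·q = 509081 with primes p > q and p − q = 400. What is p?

941

Since p = q + 400, we have 509081 = q(q + 400), so q² + 400q − 509081 = 0.
Discriminant: 400² + 4·509081 = 160000 + 2036324 = 2196324; √2196324 = 1482.
q = (−400 + 1482)/2 = 541, and p = q + 400 = 941.
Check: 541 · 941 = 509081.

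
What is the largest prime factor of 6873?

79

6873 = 3 · 2291
2291 = 29 · 79
79 is prime.
So 6873 = 3 · 29 · 79; the largest prime factor is 79.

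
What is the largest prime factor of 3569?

3569 = 43 · 83
83 is prime.
So 3569 = 43 · 83; the largest prime factor is 83.

83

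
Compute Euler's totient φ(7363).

Factor: 7363 = 37 · 199.
φ(7363) = (37−1) · (199−1) = 36 · 198 = 7128.

7128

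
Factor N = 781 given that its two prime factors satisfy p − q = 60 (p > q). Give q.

11

Since p = q + 60, we have 781 = q(q + 60), so q² + 60q − 781 = 0.
Discriminant: 60² + 4·781 = 3600 + 3124 = 6724; √6724 = 82.
q = (−60 + 82)/2 = 11, and p = q + 60 = 71.
Check: 11 · 71 = 781.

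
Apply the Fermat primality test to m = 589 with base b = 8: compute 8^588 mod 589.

419

8^1 ≡ 8 (mod 589)
8^2 ≡ 8^2 = 64 ≡ 64 (mod 589)
8^4 ≡ 64^2 = 4096 ≡ 562 (mod 589)
8^8 ≡ 562^2 = 315844 ≡ 140 (mod 589)
8^16 ≡ 140^2 = 19600 ≡ 163 (mod 589)
8^32 ≡ 163^2 = 26569 ≡ 64 (mod 589)
8^64 ≡ 64^2 = 4096 ≡ 562 (mod 589)
8^128 ≡ 562^2 = 315844 ≡ 140 (mod 589)
8^256 ≡ 140^2 = 19600 ≡ 163 (mod 589)
8^512 ≡ 163^2 = 26569 ≡ 64 (mod 589)
588 = 512 + 64 + 8 + 4 in binary powers of 2.
So 8^588 ≡ 64 · 562 · 140 · 562 ≡ 419 (mod 589).
Since 419 ≠ 1, base 8 is a Fermat witness: 589 is composite.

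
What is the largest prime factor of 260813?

53

260813 = 7 · 37259
37259 = 19 · 1961
1961 = 37 · 53
53 is prime.
So 260813 = 7 · 19 · 37 · 53; the largest prime factor is 53.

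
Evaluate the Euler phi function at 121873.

Factor: 121873 = 17 · 67 · 107.
φ(121873) = (17−1) · (67−1) · (107−1) = 16 · 66 · 106 = 111936.

111936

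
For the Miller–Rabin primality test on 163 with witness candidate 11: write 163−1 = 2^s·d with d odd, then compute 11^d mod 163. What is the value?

162

163 − 1 = 162 = 2^1 · 81, so d = 81.
11^1 ≡ 11 (mod 163)
11^2 ≡ 11^2 = 121 ≡ 121 (mod 163)
11^4 ≡ 121^2 = 14641 ≡ 134 (mod 163)
11^8 ≡ 134^2 = 17956 ≡ 26 (mod 163)
11^16 ≡ 26^2 = 676 ≡ 24 (mod 163)
11^32 ≡ 24^2 = 576 ≡ 87 (mod 163)
11^64 ≡ 87^2 = 7569 ≡ 71 (mod 163)
81 = 64 + 16 + 1 in binary powers of 2.
So 11^81 ≡ 71 · 24 · 11 ≡ 162 (mod 163).
Since 11^d ≡ 162 (mod 163), base 11 does not prove 163 composite.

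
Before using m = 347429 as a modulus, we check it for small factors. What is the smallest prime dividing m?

17

347429 is odd.
Digit sum 29, not divisible by 3.
Ends in 9: not divisible by 5.
7: 347429 = 7·49632 + 5
11: 347429 = 11·31584 + 5
13: 347429 = 13·26725 + 4
17: 347429 = 17·20437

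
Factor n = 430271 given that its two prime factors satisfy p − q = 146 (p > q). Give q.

Since p = q + 146, we have 430271 = q(q + 146), so q² + 146q − 430271 = 0.
Discriminant: 146² + 4·430271 = 21316 + 1721084 = 1742400; √1742400 = 1320.
q = (−146 + 1320)/2 = 587, and p = q + 146 = 733.
Check: 587 · 733 = 430271.

587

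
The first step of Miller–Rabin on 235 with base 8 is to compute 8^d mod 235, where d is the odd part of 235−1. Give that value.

158

235 − 1 = 234 = 2^1 · 117, so d = 117.
8^1 ≡ 8 (mod 235)
8^2 ≡ 8^2 = 64 ≡ 64 (mod 235)
8^4 ≡ 64^2 = 4096 ≡ 101 (mod 235)
8^8 ≡ 101^2 = 10201 ≡ 96 (mod 235)
8^16 ≡ 96^2 = 9216 ≡ 51 (mod 235)
8^32 ≡ 51^2 = 2601 ≡ 16 (mod 235)
8^64 ≡ 16^2 = 256 ≡ 21 (mod 235)
117 = 64 + 32 + 16 + 4 + 1 in binary powers of 2.
So 8^117 ≡ 21 · 16 · 51 · 101 · 8 ≡ 158 (mod 235).
Squaring chain: 158; never reaches −1, so base 8 is a Miller–Rabin witness that 235 is composite.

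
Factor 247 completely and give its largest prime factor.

247 = 13 · 19
19 is prime.
So 247 = 13 · 19; the largest prime factor is 19.

19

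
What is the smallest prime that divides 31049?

61

31049 is odd.
Digit sum 17, not divisible by 3.
Ends in 9: not divisible by 5.
7: 31049 = 7·4435 + 4
11: 31049 = 11·2822 + 7
13: 31049 = 13·2388 + 5
17: 31049 = 17·1826 + 7
19: 31049 = 19·1634 + 3
23: 31049 = 23·1349 + 22
29: 31049 = 29·1070 + 19
31: 31049 = 31·1001 + 18
37: 31049 = 37·839 + 6
41: 31049 = 41·757 + 12
43: 31049 = 43·722 + 3
47: 31049 = 47·660 + 29
53: 31049 = 53·585 + 44
59: 31049 = 59·526 + 15
61: 31049 = 61·509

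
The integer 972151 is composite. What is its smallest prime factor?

972151 is odd.
Digit sum 25, not divisible by 3.
Ends in 1: not divisible by 5.
7: 972151 = 7·138878 + 5
11: 972151 = 11·88377 + 4
13: 972151 = 13·74780 + 11
17: 972151 = 17·57185 + 6
19: 972151 = 19·51165 + 16
23: 972151 = 23·42267 + 10
29: 972151 = 29·33522 + 13
31: 972151 = 31·31359 + 22
37: 972151 = 37·26274 + 13
41: 972151 = 41·23711

41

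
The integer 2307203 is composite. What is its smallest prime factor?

2307203 is odd.
Digit sum 17, not divisible by 3.
Ends in 3: not divisible by 5.
7: 2307203 = 7·329600 + 3
11: 2307203 = 11·209745 + 8
13: 2307203 = 13·177477 + 2
17: 2307203 = 17·135717 + 14
19: 2307203 = 19·121431 + 14
23: 2307203 = 23·100313 + 4
29: 2307203 = 29·79558 + 21
31: 2307203 = 31·74425 + 28
37: 2307203 = 37·62356 + 31
41: 2307203 = 41·56273 + 10
43: 2307203 = 43·53655 + 38
47: 2307203 = 47·49089 + 20
53: 2307203 = 53·43532 + 7
59: 2307203 = 59·39105 + 8
61: 2307203 = 61·37823

61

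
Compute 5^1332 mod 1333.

5^1 ≡ 5 (mod 1333)
5^2 ≡ 5^2 = 25 ≡ 25 (mod 1333)
5^4 ≡ 25^2 = 625 ≡ 625 (mod 1333)
5^8 ≡ 625^2 = 390625 ≡ 56 (mod 1333)
5^16 ≡ 56^2 = 3136 ≡ 470 (mod 1333)
5^32 ≡ 470^2 = 220900 ≡ 955 (mod 1333)
5^64 ≡ 955^2 = 912025 ≡ 253 (mod 1333)
5^128 ≡ 253^2 = 64009 ≡ 25 (mod 1333)
5^256 ≡ 25^2 = 625 ≡ 625 (mod 1333)
5^512 ≡ 625^2 = 390625 ≡ 56 (mod 1333)
5^1024 ≡ 56^2 = 3136 ≡ 470 (mod 1333)
1332 = 1024 + 256 + 32 + 16 + 4 in binary powers of 2.
So 5^1332 ≡ 470 · 625 · 955 · 470 · 625 ≡ 838 (mod 1333).
Since 838 ≠ 1, base 5 is a Fermat witness: 1333 is composite.

838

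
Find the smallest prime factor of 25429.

25429 is odd.
Digit sum 22, not divisible by 3.
Ends in 9: not divisible by 5.
7: 25429 = 7·3632 + 5
11: 25429 = 11·2311 + 8
13: 25429 = 13·1956 + 1
17: 25429 = 17·1495 + 14
19: 25429 = 19·1338 + 7
23: 25429 = 23·1105 + 14
29: 25429 = 29·876 + 25
31: 25429 = 31·820 + 9
37: 25429 = 37·687 + 10
41: 25429 = 41·620 + 9
43: 25429 = 43·591 + 16
47: 25429 = 47·541 + 2
53: 25429 = 53·479 + 42
59: 25429 = 59·431

59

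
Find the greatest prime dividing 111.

111 = 3 · 37
37 is prime.
So 111 = 3 · 37; the largest prime factor is 37.

37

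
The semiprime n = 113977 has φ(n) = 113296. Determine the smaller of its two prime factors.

293

φ(n) = (p−1)(q−1) = n − (p+q) + 1, so p + q = 113977 − 113296 + 1 = 682.
p and q are the roots of t² − 682t + 113977 = 0.
Discriminant: 682² − 4·113977 = 465124 − 455908 = 9216; √9216 = 96.
q = (682 − 96)/2 = 293, p = (682 + 96)/2 = 389.
Check: 293 · 389 = 113977.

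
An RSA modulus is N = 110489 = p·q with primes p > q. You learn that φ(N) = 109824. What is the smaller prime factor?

φ(n) = (p−1)(q−1) = n − (p+q) + 1, so p + q = 110489 − 109824 + 1 = 666.
p and q are the roots of t² − 666t + 110489 = 0.
Discriminant: 666² − 4·110489 = 443556 − 441956 = 1600; √1600 = 40.
q = (666 − 40)/2 = 313, p = (666 + 40)/2 = 353.
Check: 313 · 353 = 110489.

313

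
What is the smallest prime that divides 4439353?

4439353 is odd.
Digit sum 31, not divisible by 3.
Ends in 3: not divisible by 5.
7: 4439353 = 7·634193 + 2
11: 4439353 = 11·403577 + 6
13: 4439353 = 13·341488 + 9
17: 4439353 = 17·261138 + 7
19: 4439353 = 19·233650 + 3
23: 4439353 = 23·193015 + 8
29: 4439353 = 29·153081 + 4
31: 4439353 = 31·143204 + 29
37: 4439353 = 37·119982 + 19
41: 4439353 = 41·108276 + 37
43: 4439353 = 43·103240 + 33
47: 4439353 = 47·94454 + 15
53: 4439353 = 53·83761 + 20
59: 4439353 = 59·75243 + 16
61: 4439353 = 61·72776 + 17
67: 4439353 = 67·66259

67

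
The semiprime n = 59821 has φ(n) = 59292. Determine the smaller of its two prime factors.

163

φ(n) = (p−1)(q−1) = n − (p+q) + 1, so p + q = 59821 − 59292 + 1 = 530.
p and q are the roots of t² − 530t + 59821 = 0.
Discriminant: 530² − 4·59821 = 280900 − 239284 = 41616; √41616 = 204.
q = (530 − 204)/2 = 163, p = (530 + 204)/2 = 367.
Check: 163 · 367 = 59821.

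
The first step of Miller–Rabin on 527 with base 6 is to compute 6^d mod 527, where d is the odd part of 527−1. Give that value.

527 − 1 = 526 = 2^1 · 263, so d = 263.
6^1 ≡ 6 (mod 527)
6^2 ≡ 6^2 = 36 ≡ 36 (mod 527)
6^4 ≡ 36^2 = 1296 ≡ 242 (mod 527)
6^8 ≡ 242^2 = 58564 ≡ 67 (mod 527)
6^16 ≡ 67^2 = 4489 ≡ 273 (mod 527)
6^32 ≡ 273^2 = 74529 ≡ 222 (mod 527)
6^64 ≡ 222^2 = 49284 ≡ 273 (mod 527)
6^128 ≡ 273^2 = 74529 ≡ 222 (mod 527)
6^256 ≡ 222^2 = 49284 ≡ 273 (mod 527)
263 = 256 + 4 + 2 + 1 in binary powers of 2.
So 6^263 ≡ 273 · 242 · 36 · 6 ≡ 150 (mod 527).
Squaring chain: 150; never reaches −1, so base 6 is a Miller–Rabin witness that 527 is composite.

150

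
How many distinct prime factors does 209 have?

2

209 = 11 · 19
209 = 11 · 19, which has 2 distinct prime factors.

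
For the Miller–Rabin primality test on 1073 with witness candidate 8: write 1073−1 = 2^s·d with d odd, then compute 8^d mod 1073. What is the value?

1073 − 1 = 1072 = 2^4 · 67, so d = 67.
8^1 ≡ 8 (mod 1073)
8^2 ≡ 8^2 = 64 ≡ 64 (mod 1073)
8^4 ≡ 64^2 = 4096 ≡ 877 (mod 1073)
8^8 ≡ 877^2 = 769129 ≡ 861 (mod 1073)
8^16 ≡ 861^2 = 741321 ≡ 951 (mod 1073)
8^32 ≡ 951^2 = 904401 ≡ 935 (mod 1073)
8^64 ≡ 935^2 = 874225 ≡ 803 (mod 1073)
67 = 64 + 2 + 1 in binary powers of 2.
So 8^67 ≡ 803 · 64 · 8 ≡ 177 (mod 1073).
Squaring chain: 177 → 212 → 951 → 935; never reaches −1, so base 8 is a Miller–Rabin witness that 1073 is composite.

177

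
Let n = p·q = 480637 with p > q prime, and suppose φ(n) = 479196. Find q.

φ(n) = (p−1)(q−1) = n − (p+q) + 1, so p + q = 480637 − 479196 + 1 = 1442.
p and q are the roots of t² − 1442t + 480637 = 0.
Discriminant: 1442² − 4·480637 = 2079364 − 1922548 = 156816; √156816 = 396.
q = (1442 − 396)/2 = 523, p = (1442 + 396)/2 = 919.
Check: 523 · 919 = 480637.

523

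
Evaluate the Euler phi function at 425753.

401104

Factor: 425753 = 23 · 107 · 173.
φ(425753) = (23−1) · (107−1) · (173−1) = 22 · 106 · 172 = 401104.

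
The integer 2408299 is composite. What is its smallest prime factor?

41

2408299 is odd.
Digit sum 34, not divisible by 3.
Ends in 9: not divisible by 5.
7: 2408299 = 7·344042 + 5
11: 2408299 = 11·218936 + 3
13: 2408299 = 13·185253 + 10
17: 2408299 = 17·141664 + 11
19: 2408299 = 19·126752 + 11
23: 2408299 = 23·104708 + 15
29: 2408299 = 29·83044 + 23
31: 2408299 = 31·77687 + 2
37: 2408299 = 37·65089 + 6
41: 2408299 = 41·58739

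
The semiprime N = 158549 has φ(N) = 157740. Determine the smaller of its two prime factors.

331

φ(n) = (p−1)(q−1) = n − (p+q) + 1, so p + q = 158549 − 157740 + 1 = 810.
p and q are the roots of t² − 810t + 158549 = 0.
Discriminant: 810² − 4·158549 = 656100 − 634196 = 21904; √21904 = 148.
q = (810 − 148)/2 = 331, p = (810 + 148)/2 = 479.
Check: 331 · 479 = 158549.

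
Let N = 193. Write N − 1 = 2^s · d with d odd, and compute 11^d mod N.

173

193 − 1 = 192 = 2^6 · 3, so d = 3.
11^1 ≡ 11 (mod 193)
11^2 ≡ 11^2 = 121 ≡ 121 (mod 193)
3 = 2 + 1 in binary powers of 2.
So 11^3 ≡ 121 · 11 ≡ 173 (mod 193).
Squaring chain: 173 → 14 → 3 → 9 → 81 → 192; reaches −1, so base 11 does not prove 193 composite.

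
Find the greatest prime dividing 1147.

1147 = 31 · 37
37 is prime.
So 1147 = 31 · 37; the largest prime factor is 37.

37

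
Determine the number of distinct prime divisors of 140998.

140998 = 2 · 70499
70499 = 11 · 6409
6409 = 13 · 493
493 = 17 · 29
140998 = 2 · 11 · 13 · 17 · 29, which has 5 distinct prime factors.

5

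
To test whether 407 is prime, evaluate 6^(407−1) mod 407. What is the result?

258

6^1 ≡ 6 (mod 407)
6^2 ≡ 6^2 = 36 ≡ 36 (mod 407)
6^4 ≡ 36^2 = 1296 ≡ 75 (mod 407)
6^8 ≡ 75^2 = 5625 ≡ 334 (mod 407)
6^16 ≡ 334^2 = 111556 ≡ 38 (mod 407)
6^32 ≡ 38^2 = 1444 ≡ 223 (mod 407)
6^64 ≡ 223^2 = 49729 ≡ 75 (mod 407)
6^128 ≡ 75^2 = 5625 ≡ 334 (mod 407)
6^256 ≡ 334^2 = 111556 ≡ 38 (mod 407)
406 = 256 + 128 + 16 + 4 + 2 in binary powers of 2.
So 6^406 ≡ 38 · 334 · 38 · 75 · 36 ≡ 258 (mod 407).
Since 258 ≠ 1, base 6 is a Fermat witness: 407 is composite.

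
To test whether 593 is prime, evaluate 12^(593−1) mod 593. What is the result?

1

12^1 ≡ 12 (mod 593)
12^2 ≡ 12^2 = 144 ≡ 144 (mod 593)
12^4 ≡ 144^2 = 20736 ≡ 574 (mod 593)
12^8 ≡ 574^2 = 329476 ≡ 361 (mod 593)
12^16 ≡ 361^2 = 130321 ≡ 454 (mod 593)
12^32 ≡ 454^2 = 206116 ≡ 345 (mod 593)
12^64 ≡ 345^2 = 119025 ≡ 425 (mod 593)
12^128 ≡ 425^2 = 180625 ≡ 353 (mod 593)
12^256 ≡ 353^2 = 124609 ≡ 79 (mod 593)
12^512 ≡ 79^2 = 6241 ≡ 311 (mod 593)
592 = 512 + 64 + 16 in binary powers of 2.
So 12^592 ≡ 311 · 425 · 454 ≡ 1 (mod 593).
Since the result is 1, base 12 gives no evidence that 593 is composite.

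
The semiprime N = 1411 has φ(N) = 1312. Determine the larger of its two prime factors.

φ(n) = (p−1)(q−1) = n − (p+q) + 1, so p + q = 1411 − 1312 + 1 = 100.
p and q are the roots of t² − 100t + 1411 = 0.
Discriminant: 100² − 4·1411 = 10000 − 5644 = 4356; √4356 = 66.
q = (100 − 66)/2 = 17, p = (100 + 66)/2 = 83.
Check: 17 · 83 = 1411.

83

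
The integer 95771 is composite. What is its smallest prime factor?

95771 is odd.
Digit sum 29, not divisible by 3.
Ends in 1: not divisible by 5.
7: 95771 = 7·13681 + 4
11: 95771 = 11·8706 + 5
13: 95771 = 13·7367

13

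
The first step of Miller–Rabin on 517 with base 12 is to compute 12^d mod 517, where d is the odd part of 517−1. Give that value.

166

517 − 1 = 516 = 2^2 · 129, so d = 129.
12^1 ≡ 12 (mod 517)
12^2 ≡ 12^2 = 144 ≡ 144 (mod 517)
12^4 ≡ 144^2 = 20736 ≡ 56 (mod 517)
12^8 ≡ 56^2 = 3136 ≡ 34 (mod 517)
12^16 ≡ 34^2 = 1156 ≡ 122 (mod 517)
12^32 ≡ 122^2 = 14884 ≡ 408 (mod 517)
12^64 ≡ 408^2 = 166464 ≡ 507 (mod 517)
12^128 ≡ 507^2 = 257049 ≡ 100 (mod 517)
129 = 128 + 1 in binary powers of 2.
So 12^129 ≡ 100 · 12 ≡ 166 (mod 517).
Squaring chain: 166 → 155; never reaches −1, so base 12 is a Miller–Rabin witness that 517 is composite.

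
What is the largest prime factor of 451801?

79

451801 = 7 · 64543
64543 = 19 · 3397
3397 = 43 · 79
79 is prime.
So 451801 = 7 · 19 · 43 · 79; the largest prime factor is 79.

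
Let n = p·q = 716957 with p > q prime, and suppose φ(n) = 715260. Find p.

φ(n) = (p−1)(q−1) = n − (p+q) + 1, so p + q = 716957 − 715260 + 1 = 1698.
p and q are the roots of t² − 1698t + 716957 = 0.
Discriminant: 1698² − 4·716957 = 2883204 − 2867828 = 15376; √15376 = 124.
q = (1698 − 124)/2 = 787, p = (1698 + 124)/2 = 911.
Check: 787 · 911 = 716957.

911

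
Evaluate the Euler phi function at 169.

156

Factor: 169 = 13^2.
φ(169) = 13^1·(13−1) = 156.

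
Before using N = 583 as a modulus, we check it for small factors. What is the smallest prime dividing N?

11

583 is odd.
Digit sum 16, not divisible by 3.
Ends in 3: not divisible by 5.
7: 583 = 7·83 + 2
11: 583 = 11·53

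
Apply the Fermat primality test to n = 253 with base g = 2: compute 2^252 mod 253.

2^1 ≡ 2 (mod 253)
2^2 ≡ 2^2 = 4 ≡ 4 (mod 253)
2^4 ≡ 4^2 = 16 ≡ 16 (mod 253)
2^8 ≡ 16^2 = 256 ≡ 3 (mod 253)
2^16 ≡ 3^2 = 9 ≡ 9 (mod 253)
2^32 ≡ 9^2 = 81 ≡ 81 (mod 253)
2^64 ≡ 81^2 = 6561 ≡ 236 (mod 253)
2^128 ≡ 236^2 = 55696 ≡ 36 (mod 253)
252 = 128 + 64 + 32 + 16 + 8 + 4 in binary powers of 2.
So 2^252 ≡ 36 · 236 · 81 · 9 · 3 · 16 ≡ 81 (mod 253).
Since 81 ≠ 1, base 2 is a Fermat witness: 253 is composite.

81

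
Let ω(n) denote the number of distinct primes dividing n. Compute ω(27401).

3

27401 = 11 · 2491
2491 = 47 · 53
27401 = 11 · 47 · 53, which has 3 distinct prime factors.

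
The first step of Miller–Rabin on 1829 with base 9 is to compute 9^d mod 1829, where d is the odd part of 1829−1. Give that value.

1829 − 1 = 1828 = 2^2 · 457, so d = 457.
9^1 ≡ 9 (mod 1829)
9^2 ≡ 9^2 = 81 ≡ 81 (mod 1829)
9^4 ≡ 81^2 = 6561 ≡ 1074 (mod 1829)
9^8 ≡ 1074^2 = 1153476 ≡ 1206 (mod 1829)
9^16 ≡ 1206^2 = 1454436 ≡ 381 (mod 1829)
9^32 ≡ 381^2 = 145161 ≡ 670 (mod 1829)
9^64 ≡ 670^2 = 448900 ≡ 795 (mod 1829)
9^128 ≡ 795^2 = 632025 ≡ 1020 (mod 1829)
9^256 ≡ 1020^2 = 1040400 ≡ 1528 (mod 1829)
457 = 256 + 128 + 64 + 8 + 1 in binary powers of 2.
So 9^457 ≡ 1528 · 1020 · 795 · 1206 · 9 ≡ 1405 (mod 1829).
Squaring chain: 1405 → 534; never reaches −1, so base 9 is a Miller–Rabin witness that 1829 is composite.

1405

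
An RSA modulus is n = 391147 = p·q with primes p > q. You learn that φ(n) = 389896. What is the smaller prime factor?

φ(n) = (p−1)(q−1) = n − (p+q) + 1, so p + q = 391147 − 389896 + 1 = 1252.
p and q are the roots of t² − 1252t + 391147 = 0.
Discriminant: 1252² − 4·391147 = 1567504 − 1564588 = 2916; √2916 = 54.
q = (1252 − 54)/2 = 599, p = (1252 + 54)/2 = 653.
Check: 599 · 653 = 391147.

599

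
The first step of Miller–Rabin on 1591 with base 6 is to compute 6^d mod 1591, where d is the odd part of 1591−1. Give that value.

1591 − 1 = 1590 = 2^1 · 795, so d = 795.
6^1 ≡ 6 (mod 1591)
6^2 ≡ 6^2 = 36 ≡ 36 (mod 1591)
6^4 ≡ 36^2 = 1296 ≡ 1296 (mod 1591)
6^8 ≡ 1296^2 = 1679616 ≡ 1111 (mod 1591)
6^16 ≡ 1111^2 = 1234321 ≡ 1296 (mod 1591)
6^32 ≡ 1296^2 = 1679616 ≡ 1111 (mod 1591)
6^64 ≡ 1111^2 = 1234321 ≡ 1296 (mod 1591)
6^128 ≡ 1296^2 = 1679616 ≡ 1111 (mod 1591)
6^256 ≡ 1111^2 = 1234321 ≡ 1296 (mod 1591)
6^512 ≡ 1296^2 = 1679616 ≡ 1111 (mod 1591)
795 = 512 + 256 + 16 + 8 + 2 + 1 in binary powers of 2.
So 6^795 ≡ 1111 · 1296 · 1296 · 1111 · 36 · 6 ≡ 216 (mod 1591).
Squaring chain: 216; never reaches −1, so base 6 is a Miller–Rabin witness that 1591 is composite.

216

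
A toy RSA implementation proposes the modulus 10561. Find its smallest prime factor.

10561 is odd.
Digit sum 13, not divisible by 3.
Ends in 1: not divisible by 5.
7: 10561 = 7·1508 + 5
11: 10561 = 11·960 + 1
13: 10561 = 13·812 + 5
17: 10561 = 17·621 + 4
19: 10561 = 19·555 + 16
23: 10561 = 23·459 + 4
29: 10561 = 29·364 + 5
31: 10561 = 31·340 + 21
37: 10561 = 37·285 + 16
41: 10561 = 41·257 + 24
43: 10561 = 43·245 + 26
47: 10561 = 47·224 + 33
53: 10561 = 53·199 + 14
59: 10561 = 59·179

59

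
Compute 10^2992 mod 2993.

2191

10^1 ≡ 10 (mod 2993)
10^2 ≡ 10^2 = 100 ≡ 100 (mod 2993)
10^4 ≡ 100^2 = 10000 ≡ 1021 (mod 2993)
10^8 ≡ 1021^2 = 1042441 ≡ 877 (mod 2993)
10^16 ≡ 877^2 = 769129 ≡ 2921 (mod 2993)
10^32 ≡ 2921^2 = 8532241 ≡ 2191 (mod 2993)
10^64 ≡ 2191^2 = 4800481 ≡ 2702 (mod 2993)
10^128 ≡ 2702^2 = 7300804 ≡ 877 (mod 2993)
10^256 ≡ 877^2 = 769129 ≡ 2921 (mod 2993)
10^512 ≡ 2921^2 = 8532241 ≡ 2191 (mod 2993)
10^1024 ≡ 2191^2 = 4800481 ≡ 2702 (mod 2993)
10^2048 ≡ 2702^2 = 7300804 ≡ 877 (mod 2993)
2992 = 2048 + 512 + 256 + 128 + 32 + 16 in binary powers of 2.
So 10^2992 ≡ 877 · 2191 · 2921 · 877 · 2191 · 2921 ≡ 2191 (mod 2993).
Since 2191 ≠ 1, base 10 is a Fermat witness: 2993 is composite.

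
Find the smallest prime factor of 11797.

11797 is odd.
Digit sum 25, not divisible by 3.
Ends in 7: not divisible by 5.
7: 11797 = 7·1685 + 2
11: 11797 = 11·1072 + 5
13: 11797 = 13·907 + 6
17: 11797 = 17·693 + 16
19: 11797 = 19·620 + 17
23: 11797 = 23·512 + 21
29: 11797 = 29·406 + 23
31: 11797 = 31·380 + 17
37: 11797 = 37·318 + 31
41: 11797 = 41·287 + 30
43: 11797 = 43·274 + 15
47: 11797 = 47·251

47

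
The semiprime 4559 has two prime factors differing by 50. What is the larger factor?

97

Since p = q + 50, we have 4559 = q(q + 50), so q² + 50q − 4559 = 0.
Discriminant: 50² + 4·4559 = 2500 + 18236 = 20736; √20736 = 144.
q = (−50 + 144)/2 = 47, and p = q + 50 = 97.
Check: 47 · 97 = 4559.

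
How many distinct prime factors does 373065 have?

6

373065 = 3 · 124355
124355 = 5 · 24871
24871 = 7 · 3553
3553 = 11 · 323
323 = 17 · 19
373065 = 3 · 5 · 7 · 11 · 17 · 19, which has 6 distinct prime factors.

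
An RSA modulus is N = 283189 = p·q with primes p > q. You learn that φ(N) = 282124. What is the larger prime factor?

φ(n) = (p−1)(q−1) = n − (p+q) + 1, so p + q = 283189 − 282124 + 1 = 1066.
p and q are the roots of t² − 1066t + 283189 = 0.
Discriminant: 1066² − 4·283189 = 1136356 − 1132756 = 3600; √3600 = 60.
q = (1066 − 60)/2 = 503, p = (1066 + 60)/2 = 563.
Check: 503 · 563 = 283189.

563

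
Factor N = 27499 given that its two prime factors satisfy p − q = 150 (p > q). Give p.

Since p = q + 150, we have 27499 = q(q + 150), so q² + 150q − 27499 = 0.
Discriminant: 150² + 4·27499 = 22500 + 109996 = 132496; √132496 = 364.
q = (−150 + 364)/2 = 107, and p = q + 150 = 257.
Check: 107 · 257 = 27499.

257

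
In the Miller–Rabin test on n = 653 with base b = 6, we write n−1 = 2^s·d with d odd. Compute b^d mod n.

653 − 1 = 652 = 2^2 · 163, so d = 163.
6^1 ≡ 6 (mod 653)
6^2 ≡ 6^2 = 36 ≡ 36 (mod 653)
6^4 ≡ 36^2 = 1296 ≡ 643 (mod 653)
6^8 ≡ 643^2 = 413449 ≡ 100 (mod 653)
6^16 ≡ 100^2 = 10000 ≡ 205 (mod 653)
6^32 ≡ 205^2 = 42025 ≡ 233 (mod 653)
6^64 ≡ 233^2 = 54289 ≡ 90 (mod 653)
6^128 ≡ 90^2 = 8100 ≡ 264 (mod 653)
163 = 128 + 32 + 2 + 1 in binary powers of 2.
So 6^163 ≡ 264 · 233 · 36 · 6 ≡ 1 (mod 653).
Since 6^d ≡ 1 (mod 653), base 6 does not prove 653 composite.

1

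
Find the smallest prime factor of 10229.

53

10229 is odd.
Digit sum 14, not divisible by 3.
Ends in 9: not divisible by 5.
7: 10229 = 7·1461 + 2
11: 10229 = 11·929 + 10
13: 10229 = 13·786 + 11
17: 10229 = 17·601 + 12
19: 10229 = 19·538 + 7
23: 10229 = 23·444 + 17
29: 10229 = 29·352 + 21
31: 10229 = 31·329 + 30
37: 10229 = 37·276 + 17
41: 10229 = 41·249 + 20
43: 10229 = 43·237 + 38
47: 10229 = 47·217 + 30
53: 10229 = 53·193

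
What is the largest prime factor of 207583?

83

207583 = 41 · 5063
5063 = 61 · 83
83 is prime.
So 207583 = 41 · 61 · 83; the largest prime factor is 83.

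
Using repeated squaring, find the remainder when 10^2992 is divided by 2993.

2191

10^1 ≡ 10 (mod 2993)
10^2 ≡ 10^2 = 100 ≡ 100 (mod 2993)
10^4 ≡ 100^2 = 10000 ≡ 1021 (mod 2993)
10^8 ≡ 1021^2 = 1042441 ≡ 877 (mod 2993)
10^16 ≡ 877^2 = 769129 ≡ 2921 (mod 2993)
10^32 ≡ 2921^2 = 8532241 ≡ 2191 (mod 2993)
10^64 ≡ 2191^2 = 4800481 ≡ 2702 (mod 2993)
10^128 ≡ 2702^2 = 7300804 ≡ 877 (mod 2993)
10^256 ≡ 877^2 = 769129 ≡ 2921 (mod 2993)
10^512 ≡ 2921^2 = 8532241 ≡ 2191 (mod 2993)
10^1024 ≡ 2191^2 = 4800481 ≡ 2702 (mod 2993)
10^2048 ≡ 2702^2 = 7300804 ≡ 877 (mod 2993)
2992 = 2048 + 512 + 256 + 128 + 32 + 16 in binary powers of 2.
So 10^2992 ≡ 877 · 2191 · 2921 · 877 · 2191 · 2921 ≡ 2191 (mod 2993).
Since 2191 ≠ 1, base 10 is a Fermat witness: 2993 is composite.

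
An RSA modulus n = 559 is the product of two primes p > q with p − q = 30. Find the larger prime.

Since p = q + 30, we have 559 = q(q + 30), so q² + 30q − 559 = 0.
Discriminant: 30² + 4·559 = 900 + 2236 = 3136; √3136 = 56.
q = (−30 + 56)/2 = 13, and p = q + 30 = 43.
Check: 13 · 43 = 559.

43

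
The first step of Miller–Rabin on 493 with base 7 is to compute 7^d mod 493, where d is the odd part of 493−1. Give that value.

493 − 1 = 492 = 2^2 · 123, so d = 123.
7^1 ≡ 7 (mod 493)
7^2 ≡ 7^2 = 49 ≡ 49 (mod 493)
7^4 ≡ 49^2 = 2401 ≡ 429 (mod 493)
7^8 ≡ 429^2 = 184041 ≡ 152 (mod 493)
7^16 ≡ 152^2 = 23104 ≡ 426 (mod 493)
7^32 ≡ 426^2 = 181476 ≡ 52 (mod 493)
7^64 ≡ 52^2 = 2704 ≡ 239 (mod 493)
123 = 64 + 32 + 16 + 8 + 2 + 1 in binary powers of 2.
So 7^123 ≡ 239 · 52 · 426 · 152 · 49 · 7 ≡ 371 (mod 493).
Squaring chain: 371 → 94; never reaches −1, so base 7 is a Miller–Rabin witness that 493 is composite.

371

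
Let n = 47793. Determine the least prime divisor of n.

3

47793 is odd.
Digit sum 30, divisible by 3.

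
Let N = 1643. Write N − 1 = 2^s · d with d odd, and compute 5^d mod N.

1643 − 1 = 1642 = 2^1 · 821, so d = 821.
5^1 ≡ 5 (mod 1643)
5^2 ≡ 5^2 = 25 ≡ 25 (mod 1643)
5^4 ≡ 25^2 = 625 ≡ 625 (mod 1643)
5^8 ≡ 625^2 = 390625 ≡ 1234 (mod 1643)
5^16 ≡ 1234^2 = 1522756 ≡ 1338 (mod 1643)
5^32 ≡ 1338^2 = 1790244 ≡ 1017 (mod 1643)
5^64 ≡ 1017^2 = 1034289 ≡ 842 (mod 1643)
5^128 ≡ 842^2 = 708964 ≡ 831 (mod 1643)
5^256 ≡ 831^2 = 690561 ≡ 501 (mod 1643)
5^512 ≡ 501^2 = 251001 ≡ 1265 (mod 1643)
821 = 512 + 256 + 32 + 16 + 4 + 1 in binary powers of 2.
So 5^821 ≡ 1265 · 501 · 1017 · 1338 · 625 · 5 ≡ 273 (mod 1643).
Squaring chain: 273; never reaches −1, so base 5 is a Miller–Rabin witness that 1643 is composite.

273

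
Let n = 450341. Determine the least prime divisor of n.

29

450341 is odd.
Digit sum 17, not divisible by 3.
Ends in 1: not divisible by 5.
7: 450341 = 7·64334 + 3
11: 450341 = 11·40940 + 1
13: 450341 = 13·34641 + 8
17: 450341 = 17·26490 + 11
19: 450341 = 19·23702 + 3
23: 450341 = 23·19580 + 1
29: 450341 = 29·15529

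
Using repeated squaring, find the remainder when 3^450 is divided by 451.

419

3^1 ≡ 3 (mod 451)
3^2 ≡ 3^2 = 9 ≡ 9 (mod 451)
3^4 ≡ 9^2 = 81 ≡ 81 (mod 451)
3^8 ≡ 81^2 = 6561 ≡ 247 (mod 451)
3^16 ≡ 247^2 = 61009 ≡ 124 (mod 451)
3^32 ≡ 124^2 = 15376 ≡ 42 (mod 451)
3^64 ≡ 42^2 = 1764 ≡ 411 (mod 451)
3^128 ≡ 411^2 = 168921 ≡ 247 (mod 451)
3^256 ≡ 247^2 = 61009 ≡ 124 (mod 451)
450 = 256 + 128 + 64 + 2 in binary powers of 2.
So 3^450 ≡ 124 · 247 · 411 · 9 ≡ 419 (mod 451).
Since 419 ≠ 1, base 3 is a Fermat witness: 451 is composite.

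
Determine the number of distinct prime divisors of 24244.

4

24244 = 2^2 · 6061
6061 = 11 · 551
551 = 19 · 29
24244 = 2^2 · 11 · 19 · 29, which has 4 distinct prime factors.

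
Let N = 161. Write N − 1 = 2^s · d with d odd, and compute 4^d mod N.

161 − 1 = 160 = 2^5 · 5, so d = 5.
4^1 ≡ 4 (mod 161)
4^2 ≡ 4^2 = 16 ≡ 16 (mod 161)
4^4 ≡ 16^2 = 256 ≡ 95 (mod 161)
5 = 4 + 1 in binary powers of 2.
So 4^5 ≡ 95 · 4 ≡ 58 (mod 161).
Squaring chain: 58 → 144 → 128 → 123 → 156; never reaches −1, so base 4 is a Miller–Rabin witness that 161 is composite.

58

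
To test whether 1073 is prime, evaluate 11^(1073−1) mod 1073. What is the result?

11^1 ≡ 11 (mod 1073)
11^2 ≡ 11^2 = 121 ≡ 121 (mod 1073)
11^4 ≡ 121^2 = 14641 ≡ 692 (mod 1073)
11^8 ≡ 692^2 = 478864 ≡ 306 (mod 1073)
11^16 ≡ 306^2 = 93636 ≡ 285 (mod 1073)
11^32 ≡ 285^2 = 81225 ≡ 750 (mod 1073)
11^64 ≡ 750^2 = 562500 ≡ 248 (mod 1073)
11^128 ≡ 248^2 = 61504 ≡ 343 (mod 1073)
11^256 ≡ 343^2 = 117649 ≡ 692 (mod 1073)
11^512 ≡ 692^2 = 478864 ≡ 306 (mod 1073)
11^1024 ≡ 306^2 = 93636 ≡ 285 (mod 1073)
1072 = 1024 + 32 + 16 in binary powers of 2.
So 11^1072 ≡ 285 · 750 · 285 ≡ 248 (mod 1073).
Since 248 ≠ 1, base 11 is a Fermat witness: 1073 is composite.

248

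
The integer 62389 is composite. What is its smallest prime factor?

62389 is odd.
Digit sum 28, not divisible by 3.
Ends in 9: not divisible by 5.
7: 62389 = 7·8912 + 5
11: 62389 = 11·5671 + 8
13: 62389 = 13·4799 + 2
17: 62389 = 17·3669 + 16
19: 62389 = 19·3283 + 12
23: 62389 = 23·2712 + 13
29: 62389 = 29·2151 + 10
31: 62389 = 31·2012 + 17
37: 62389 = 37·1686 + 7
41: 62389 = 41·1521 + 28
43: 62389 = 43·1450 + 39
47: 62389 = 47·1327 + 20
53: 62389 = 53·1177 + 8
59: 62389 = 59·1057 + 26
61: 62389 = 61·1022 + 47
67: 62389 = 67·931 + 12
71: 62389 = 71·878 + 51
73: 62389 = 73·854 + 47
79: 62389 = 79·789 + 58
83: 62389 = 83·751 + 56
89: 62389 = 89·701

89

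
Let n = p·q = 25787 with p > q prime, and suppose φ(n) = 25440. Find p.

241

φ(n) = (p−1)(q−1) = n − (p+q) + 1, so p + q = 25787 − 25440 + 1 = 348.
p and q are the roots of t² − 348t + 25787 = 0.
Discriminant: 348² − 4·25787 = 121104 − 103148 = 17956; √17956 = 134.
q = (348 − 134)/2 = 107, p = (348 + 134)/2 = 241.
Check: 107 · 241 = 25787.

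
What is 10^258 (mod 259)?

1

10^1 ≡ 10 (mod 259)
10^2 ≡ 10^2 = 100 ≡ 100 (mod 259)
10^4 ≡ 100^2 = 10000 ≡ 158 (mod 259)
10^8 ≡ 158^2 = 24964 ≡ 100 (mod 259)
10^16 ≡ 100^2 = 10000 ≡ 158 (mod 259)
10^32 ≡ 158^2 = 24964 ≡ 100 (mod 259)
10^64 ≡ 100^2 = 10000 ≡ 158 (mod 259)
10^128 ≡ 158^2 = 24964 ≡ 100 (mod 259)
10^256 ≡ 100^2 = 10000 ≡ 158 (mod 259)
258 = 256 + 2 in binary powers of 2.
So 10^258 ≡ 158 · 100 ≡ 1 (mod 259).
Since the result is 1, base 10 gives no evidence that 259 is composite.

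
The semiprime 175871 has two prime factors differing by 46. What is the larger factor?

443

Since p = q + 46, we have 175871 = q(q + 46), so q² + 46q − 175871 = 0.
Discriminant: 46² + 4·175871 = 2116 + 703484 = 705600; √705600 = 840.
q = (−46 + 840)/2 = 397, and p = q + 46 = 443.
Check: 397 · 443 = 175871.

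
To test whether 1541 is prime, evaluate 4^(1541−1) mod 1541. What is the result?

967

4^1 ≡ 4 (mod 1541)
4^2 ≡ 4^2 = 16 ≡ 16 (mod 1541)
4^4 ≡ 16^2 = 256 ≡ 256 (mod 1541)
4^8 ≡ 256^2 = 65536 ≡ 814 (mod 1541)
4^16 ≡ 814^2 = 662596 ≡ 1507 (mod 1541)
4^32 ≡ 1507^2 = 2271049 ≡ 1156 (mod 1541)
4^64 ≡ 1156^2 = 1336336 ≡ 289 (mod 1541)
4^128 ≡ 289^2 = 83521 ≡ 307 (mod 1541)
4^256 ≡ 307^2 = 94249 ≡ 248 (mod 1541)
4^512 ≡ 248^2 = 61504 ≡ 1405 (mod 1541)
4^1024 ≡ 1405^2 = 1974025 ≡ 4 (mod 1541)
1540 = 1024 + 512 + 4 in binary powers of 2.
So 4^1540 ≡ 4 · 1405 · 256 ≡ 967 (mod 1541).
Since 967 ≠ 1, base 4 is a Fermat witness: 1541 is composite.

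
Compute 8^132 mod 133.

1

8^1 ≡ 8 (mod 133)
8^2 ≡ 8^2 = 64 ≡ 64 (mod 133)
8^4 ≡ 64^2 = 4096 ≡ 106 (mod 133)
8^8 ≡ 106^2 = 11236 ≡ 64 (mod 133)
8^16 ≡ 64^2 = 4096 ≡ 106 (mod 133)
8^32 ≡ 106^2 = 11236 ≡ 64 (mod 133)
8^64 ≡ 64^2 = 4096 ≡ 106 (mod 133)
8^128 ≡ 106^2 = 11236 ≡ 64 (mod 133)
132 = 128 + 4 in binary powers of 2.
So 8^132 ≡ 64 · 106 ≡ 1 (mod 133).
Since the result is 1, base 8 gives no evidence that 133 is composite.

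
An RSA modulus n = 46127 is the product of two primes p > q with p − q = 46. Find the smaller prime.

193

Since p = q + 46, we have 46127 = q(q + 46), so q² + 46q − 46127 = 0.
Discriminant: 46² + 4·46127 = 2116 + 184508 = 186624; √186624 = 432.
q = (−46 + 432)/2 = 193, and p = q + 46 = 239.
Check: 193 · 239 = 46127.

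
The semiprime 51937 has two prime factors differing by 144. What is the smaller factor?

167

Since p = q + 144, we have 51937 = q(q + 144), so q² + 144q − 51937 = 0.
Discriminant: 144² + 4·51937 = 20736 + 207748 = 228484; √228484 = 478.
q = (−144 + 478)/2 = 167, and p = q + 144 = 311.
Check: 167 · 311 = 51937.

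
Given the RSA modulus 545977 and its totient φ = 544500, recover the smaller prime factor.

727

φ(n) = (p−1)(q−1) = n − (p+q) + 1, so p + q = 545977 − 544500 + 1 = 1478.
p and q are the roots of t² − 1478t + 545977 = 0.
Discriminant: 1478² − 4·545977 = 2184484 − 2183908 = 576; √576 = 24.
q = (1478 − 24)/2 = 727, p = (1478 + 24)/2 = 751.
Check: 727 · 751 = 545977.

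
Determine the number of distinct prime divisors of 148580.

5

148580 = 2^2 · 37145
37145 = 5 · 7429
7429 = 17 · 437
437 = 19 · 23
148580 = 2^2 · 5 · 17 · 19 · 23, which has 5 distinct prime factors.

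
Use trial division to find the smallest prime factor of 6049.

23

6049 is odd.
Digit sum 19, not divisible by 3.
Ends in 9: not divisible by 5.
7: 6049 = 7·864 + 1
11: 6049 = 11·549 + 10
13: 6049 = 13·465 + 4
17: 6049 = 17·355 + 14
19: 6049 = 19·318 + 7
23: 6049 = 23·263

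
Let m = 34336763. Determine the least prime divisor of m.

67

34336763 is odd.
Digit sum 35, not divisible by 3.
Ends in 3: not divisible by 5.
7: 34336763 = 7·4905251 + 6
11: 34336763 = 11·3121523 + 10
13: 34336763 = 13·2641289 + 6
17: 34336763 = 17·2019809 + 10
19: 34336763 = 19·1807198 + 1
23: 34336763 = 23·1492902 + 17
29: 34336763 = 29·1184026 + 9
31: 34336763 = 31·1107637 + 16
37: 34336763 = 37·928020 + 23
41: 34336763 = 41·837482 + 1
43: 34336763 = 43·798529 + 16
47: 34336763 = 47·730569 + 20
53: 34336763 = 53·647863 + 24
59: 34336763 = 59·581979 + 2
61: 34336763 = 61·562897 + 46
67: 34336763 = 67·512489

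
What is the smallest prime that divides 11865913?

11865913 is odd.
Digit sum 34, not divisible by 3.
Ends in 3: not divisible by 5.
7: 11865913 = 7·1695130 + 3
11: 11865913 = 11·1078719 + 4
13: 11865913 = 13·912762 + 7
17: 11865913 = 17·697994 + 15
19: 11865913 = 19·624521 + 14
23: 11865913 = 23·515909 + 6
29: 11865913 = 29·409169 + 12
31: 11865913 = 31·382771 + 12
37: 11865913 = 37·320700 + 13
41: 11865913 = 41·289412 + 21
43: 11865913 = 43·275951 + 20
47: 11865913 = 47·252466 + 11
53: 11865913 = 53·223885 + 8
59: 11865913 = 59·201117 + 10
61: 11865913 = 61·194523 + 10
67: 11865913 = 67·177103 + 12
71: 11865913 = 71·167125 + 38
73: 11865913 = 73·162546 + 55
79: 11865913 = 79·150201 + 34
83: 11865913 = 83·142962 + 67
89: 11865913 = 89·133324 + 77
97: 11865913 = 97·122329

97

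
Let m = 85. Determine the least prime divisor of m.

85 is odd.
Digit sum 13, not divisible by 3.
Ends in 5: divisible by 5.

5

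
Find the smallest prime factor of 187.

11

187 is odd.
Digit sum 16, not divisible by 3.
Ends in 7: not divisible by 5.
7: 187 = 7·26 + 5
11: 187 = 11·17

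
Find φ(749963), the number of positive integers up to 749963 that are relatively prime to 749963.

Factor: 749963 = 43 · 107 · 163.
φ(749963) = (43−1) · (107−1) · (163−1) = 42 · 106 · 162 = 721224.

721224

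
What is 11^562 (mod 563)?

1

11^1 ≡ 11 (mod 563)
11^2 ≡ 11^2 = 121 ≡ 121 (mod 563)
11^4 ≡ 121^2 = 14641 ≡ 3 (mod 563)
11^8 ≡ 3^2 = 9 ≡ 9 (mod 563)
11^16 ≡ 9^2 = 81 ≡ 81 (mod 563)
11^32 ≡ 81^2 = 6561 ≡ 368 (mod 563)
11^64 ≡ 368^2 = 135424 ≡ 304 (mod 563)
11^128 ≡ 304^2 = 92416 ≡ 84 (mod 563)
11^256 ≡ 84^2 = 7056 ≡ 300 (mod 563)
11^512 ≡ 300^2 = 90000 ≡ 483 (mod 563)
562 = 512 + 32 + 16 + 2 in binary powers of 2.
So 11^562 ≡ 483 · 368 · 81 · 121 ≡ 1 (mod 563).
Since the result is 1, base 11 gives no evidence that 563 is composite.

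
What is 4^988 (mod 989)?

864

4^1 ≡ 4 (mod 989)
4^2 ≡ 4^2 = 16 ≡ 16 (mod 989)
4^4 ≡ 16^2 = 256 ≡ 256 (mod 989)
4^8 ≡ 256^2 = 65536 ≡ 262 (mod 989)
4^16 ≡ 262^2 = 68644 ≡ 403 (mod 989)
4^32 ≡ 403^2 = 162409 ≡ 213 (mod 989)
4^64 ≡ 213^2 = 45369 ≡ 864 (mod 989)
4^128 ≡ 864^2 = 746496 ≡ 790 (mod 989)
4^256 ≡ 790^2 = 624100 ≡ 41 (mod 989)
4^512 ≡ 41^2 = 1681 ≡ 692 (mod 989)
988 = 512 + 256 + 128 + 64 + 16 + 8 + 4 in binary powers of 2.
So 4^988 ≡ 692 · 41 · 790 · 864 · 403 · 262 · 256 ≡ 864 (mod 989).
Since 864 ≠ 1, base 4 is a Fermat witness: 989 is composite.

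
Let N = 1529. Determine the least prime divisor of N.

1529 is odd.
Digit sum 17, not divisible by 3.
Ends in 9: not divisible by 5.
7: 1529 = 7·218 + 3
11: 1529 = 11·139

11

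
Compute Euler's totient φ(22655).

Factor: 22655 = 5 · 23 · 197.
φ(22655) = (5−1) · (23−1) · (197−1) = 4 · 22 · 196 = 17248.

17248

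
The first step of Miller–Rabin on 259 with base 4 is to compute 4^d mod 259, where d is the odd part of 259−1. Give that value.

64

259 − 1 = 258 = 2^1 · 129, so d = 129.
4^1 ≡ 4 (mod 259)
4^2 ≡ 4^2 = 16 ≡ 16 (mod 259)
4^4 ≡ 16^2 = 256 ≡ 256 (mod 259)
4^8 ≡ 256^2 = 65536 ≡ 9 (mod 259)
4^16 ≡ 9^2 = 81 ≡ 81 (mod 259)
4^32 ≡ 81^2 = 6561 ≡ 86 (mod 259)
4^64 ≡ 86^2 = 7396 ≡ 144 (mod 259)
4^128 ≡ 144^2 = 20736 ≡ 16 (mod 259)
129 = 128 + 1 in binary powers of 2.
So 4^129 ≡ 16 · 4 ≡ 64 (mod 259).
Squaring chain: 64; never reaches −1, so base 4 is a Miller–Rabin witness that 259 is composite.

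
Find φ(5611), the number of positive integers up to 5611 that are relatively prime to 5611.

5400

Factor: 5611 = 31 · 181.
φ(5611) = (31−1) · (181−1) = 30 · 180 = 5400.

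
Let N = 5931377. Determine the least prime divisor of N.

5931377 is odd.
Digit sum 35, not divisible by 3.
Ends in 7: not divisible by 5.
7: 5931377 = 7·847339 + 4
11: 5931377 = 11·539216 + 1
13: 5931377 = 13·456259 + 10
17: 5931377 = 17·348904 + 9
19: 5931377 = 19·312177 + 14
23: 5931377 = 23·257885 + 22
29: 5931377 = 29·204530 + 7
31: 5931377 = 31·191334 + 23
37: 5931377 = 37·160307 + 18
41: 5931377 = 41·144667 + 30
43: 5931377 = 43·137939

43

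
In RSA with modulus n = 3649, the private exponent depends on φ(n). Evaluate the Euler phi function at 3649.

Factor: 3649 = 41 · 89.
φ(3649) = (41−1) · (89−1) = 40 · 88 = 3520.

3520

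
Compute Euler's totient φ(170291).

152320

Factor: 170291 = 11 · 113 · 137.
φ(170291) = (11−1) · (113−1) · (137−1) = 10 · 112 · 136 = 152320.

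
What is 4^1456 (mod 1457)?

4^1 ≡ 4 (mod 1457)
4^2 ≡ 4^2 = 16 ≡ 16 (mod 1457)
4^4 ≡ 16^2 = 256 ≡ 256 (mod 1457)
4^8 ≡ 256^2 = 65536 ≡ 1428 (mod 1457)
4^16 ≡ 1428^2 = 2039184 ≡ 841 (mod 1457)
4^32 ≡ 841^2 = 707281 ≡ 636 (mod 1457)
4^64 ≡ 636^2 = 404496 ≡ 907 (mod 1457)
4^128 ≡ 907^2 = 822649 ≡ 901 (mod 1457)
4^256 ≡ 901^2 = 811801 ≡ 252 (mod 1457)
4^512 ≡ 252^2 = 63504 ≡ 853 (mod 1457)
4^1024 ≡ 853^2 = 727609 ≡ 566 (mod 1457)
1456 = 1024 + 256 + 128 + 32 + 16 in binary powers of 2.
So 4^1456 ≡ 566 · 252 · 901 · 636 · 841 ≡ 686 (mod 1457).
Since 686 ≠ 1, base 4 is a Fermat witness: 1457 is composite.

686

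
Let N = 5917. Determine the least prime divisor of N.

61

5917 is odd.
Digit sum 22, not divisible by 3.
Ends in 7: not divisible by 5.
7: 5917 = 7·845 + 2
11: 5917 = 11·537 + 10
13: 5917 = 13·455 + 2
17: 5917 = 17·348 + 1
19: 5917 = 19·311 + 8
23: 5917 = 23·257 + 6
29: 5917 = 29·204 + 1
31: 5917 = 31·190 + 27
37: 5917 = 37·159 + 34
41: 5917 = 41·144 + 13
43: 5917 = 43·137 + 26
47: 5917 = 47·125 + 42
53: 5917 = 53·111 + 34
59: 5917 = 59·100 + 17
61: 5917 = 61·97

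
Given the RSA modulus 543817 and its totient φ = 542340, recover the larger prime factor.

787

φ(n) = (p−1)(q−1) = n − (p+q) + 1, so p + q = 543817 − 542340 + 1 = 1478.
p and q are the roots of t² − 1478t + 543817 = 0.
Discriminant: 1478² − 4·543817 = 2184484 − 2175268 = 9216; √9216 = 96.
q = (1478 − 96)/2 = 691, p = (1478 + 96)/2 = 787.
Check: 691 · 787 = 543817.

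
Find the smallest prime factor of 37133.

71

37133 is odd.
Digit sum 17, not divisible by 3.
Ends in 3: not divisible by 5.
7: 37133 = 7·5304 + 5
11: 37133 = 11·3375 + 8
13: 37133 = 13·2856 + 5
17: 37133 = 17·2184 + 5
19: 37133 = 19·1954 + 7
23: 37133 = 23·1614 + 11
29: 37133 = 29·1280 + 13
31: 37133 = 31·1197 + 26
37: 37133 = 37·1003 + 22
41: 37133 = 41·905 + 28
43: 37133 = 43·863 + 24
47: 37133 = 47·790 + 3
53: 37133 = 53·700 + 33
59: 37133 = 59·629 + 22
61: 37133 = 61·608 + 45
67: 37133 = 67·554 + 15
71: 37133 = 71·523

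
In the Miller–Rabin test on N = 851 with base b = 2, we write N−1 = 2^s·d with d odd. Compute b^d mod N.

542

851 − 1 = 850 = 2^1 · 425, so d = 425.
2^1 ≡ 2 (mod 851)
2^2 ≡ 2^2 = 4 ≡ 4 (mod 851)
2^4 ≡ 4^2 = 16 ≡ 16 (mod 851)
2^8 ≡ 16^2 = 256 ≡ 256 (mod 851)
2^16 ≡ 256^2 = 65536 ≡ 9 (mod 851)
2^32 ≡ 9^2 = 81 ≡ 81 (mod 851)
2^64 ≡ 81^2 = 6561 ≡ 604 (mod 851)
2^128 ≡ 604^2 = 364816 ≡ 588 (mod 851)
2^256 ≡ 588^2 = 345744 ≡ 238 (mod 851)
425 = 256 + 128 + 32 + 8 + 1 in binary powers of 2.
So 2^425 ≡ 238 · 588 · 81 · 256 · 2 ≡ 542 (mod 851).
Squaring chain: 542; never reaches −1, so base 2 is a Miller–Rabin witness that 851 is composite.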